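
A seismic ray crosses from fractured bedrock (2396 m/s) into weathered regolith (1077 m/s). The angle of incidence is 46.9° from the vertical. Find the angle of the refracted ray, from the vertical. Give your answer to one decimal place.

sin θ₁/V₁ = sin θ₂/V₂ ⇒ sin θ₂ = 1077·sin 46.9°/2396 = 1077·0.7302/2396 = 0.3282.
θ₂ = arcsin 0.3282 = 19.16° from the normal.

19.2°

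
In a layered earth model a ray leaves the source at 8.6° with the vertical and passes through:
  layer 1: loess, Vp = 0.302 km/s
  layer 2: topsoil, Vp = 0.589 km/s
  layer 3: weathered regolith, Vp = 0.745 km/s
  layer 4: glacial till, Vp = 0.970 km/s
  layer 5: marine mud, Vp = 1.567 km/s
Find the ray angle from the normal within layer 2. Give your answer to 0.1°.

Snell's law across each interface conserves sin θ / V, so sin θ_2 = V_2·sin θ₁/V₁.
sin θ_2 = 0.589 × sin 8.6° / 0.302 = 0.2916.
θ_2 = 16.96° from the vertical.

17.0°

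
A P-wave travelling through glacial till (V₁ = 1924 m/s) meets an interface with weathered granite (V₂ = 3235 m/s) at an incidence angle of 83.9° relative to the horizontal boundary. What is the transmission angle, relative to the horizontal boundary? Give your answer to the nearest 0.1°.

79.7°

Convert to the normal: θ₁ = 90° − 83.9° = 6.1°.
Snell's law: sin θ₂ = (V₂/V₁)·sin θ₁ = (3235/1924)·sin 6.1° = 0.1787.
θ₂ = sin⁻¹(0.1787) = 10.29° (from vertical).
From the interface: 90° − 10.29° = 79.71°.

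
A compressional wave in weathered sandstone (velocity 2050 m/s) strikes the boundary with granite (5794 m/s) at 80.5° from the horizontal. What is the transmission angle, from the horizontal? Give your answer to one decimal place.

62.2°

Angle from the normal: 90° − 80.5° = 9.5°.
Snell's law: sin θ₂ = (V₂/V₁)·sin θ₁ = (5794/2050)·sin 9.5° = 0.4665.
θ₂ = arcsin 0.4665 = 27.81° from the normal.
From the interface: 90° − 27.81° = 62.19°.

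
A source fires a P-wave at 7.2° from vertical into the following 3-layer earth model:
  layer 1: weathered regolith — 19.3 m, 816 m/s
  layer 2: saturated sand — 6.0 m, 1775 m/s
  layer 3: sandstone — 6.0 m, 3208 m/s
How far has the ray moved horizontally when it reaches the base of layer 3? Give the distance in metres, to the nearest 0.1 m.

7.5 m

Ray parameter p = sin 7.2° / 816 m/s = 1.5359e-04 s/m.
Layer 1: θ = 7.20°; offset = 19.3·tan 7.20° = 2.438 m.
Layer 2: sin θ = p·1775 = 0.2726 → θ = 15.82°; offset = 6.0·tan 15.82° = 1.700 m.
Layer 3: sin θ = p·3208 = 0.4927 → θ = 29.52°; offset = 6.0·tan 29.52° = 3.397 m.
Total horizontal offset = 7.536 m.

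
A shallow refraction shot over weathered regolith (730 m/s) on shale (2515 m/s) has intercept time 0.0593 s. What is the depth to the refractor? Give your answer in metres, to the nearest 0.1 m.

22.6 m

θ_c = arcsin(730/2515) = 16.87°; cos θ_c = 0.9569.
tᵢ = 2h cos θ_c/V₁ ⇒ h = tᵢ·V₁/(2 cos θ_c) = 0.0593·730/(2·0.9569) = 22.62 m.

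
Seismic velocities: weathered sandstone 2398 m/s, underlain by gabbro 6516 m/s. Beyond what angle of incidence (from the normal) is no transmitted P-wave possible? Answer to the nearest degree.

22°

At critical incidence the refracted ray runs along the interface (θ₂ = 90°), so sin θ_c = V₁/V₂.
θ_c = arcsin(2398/6516) = arcsin 0.3680 = 21.59°.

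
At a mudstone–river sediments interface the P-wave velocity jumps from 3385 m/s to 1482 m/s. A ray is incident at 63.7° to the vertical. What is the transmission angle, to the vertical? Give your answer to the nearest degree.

23°

sin θ₁/V₁ = sin θ₂/V₂ ⇒ sin θ₂ = 1482·sin 63.7°/3385 = 1482·0.8965/3385 = 0.3925.
θ₂ = arcsin 0.3925 = 23.11° from the normal.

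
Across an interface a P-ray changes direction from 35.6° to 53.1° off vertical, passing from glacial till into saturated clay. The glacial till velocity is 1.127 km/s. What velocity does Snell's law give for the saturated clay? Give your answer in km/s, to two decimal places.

sin 35.6° = 0.5821; sin 53.1° = 0.7997.
V₂ = V₁·(sin θ₂/sin θ₁) = 1.127·(0.7997/0.5821) = 1.55 km/s.

1.55 km/s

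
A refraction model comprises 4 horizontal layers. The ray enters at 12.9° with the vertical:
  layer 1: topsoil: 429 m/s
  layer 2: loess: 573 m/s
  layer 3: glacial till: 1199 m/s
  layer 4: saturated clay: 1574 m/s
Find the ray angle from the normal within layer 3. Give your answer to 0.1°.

Ray parameter p = sin 12.9° / 429 = 5.2040e-04 s/m.
sin θ_3 = p·V_3 = 5.2040e-04 × 1199 = 0.6240.
θ_3 = arcsin 0.6240 = 38.61°.

38.6°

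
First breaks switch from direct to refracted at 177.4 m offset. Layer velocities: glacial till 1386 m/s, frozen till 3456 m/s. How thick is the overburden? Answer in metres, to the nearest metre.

58 m

x_cross = 2h·√((V₂+V₁)/(V₂−V₁)) → h = x_cross / (2·√((V₂+V₁)/(V₂−V₁))).
√((V₂+V₁)/(V₂−V₁)) = √((3456+1386)/(3456−1386)) = 1.5294.
h = 177.4 / (2·1.5294) = 58.00 m.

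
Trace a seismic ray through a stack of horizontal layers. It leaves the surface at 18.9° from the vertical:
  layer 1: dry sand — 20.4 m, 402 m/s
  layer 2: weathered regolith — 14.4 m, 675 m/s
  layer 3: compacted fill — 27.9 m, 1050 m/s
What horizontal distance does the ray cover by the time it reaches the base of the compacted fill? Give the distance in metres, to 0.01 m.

Apply Snell's law at each interface; in layer i the horizontal offset is hᵢ·tan θᵢ.
Layer 1: θ = 18.90°; offset = 20.4·tan 18.90° = 6.9845 m.
Layer 2: sin θ = 675·sin 18.9°/402 = 0.5439, θ = 32.95°; offset = 14.4·tan 32.95° = 9.3332 m.
Layer 3: sin θ = 1050·sin 18.9°/402 = 0.8461, θ = 57.78°; offset = 27.9·tan 57.78° = 44.2786 m.
Summing the layer offsets gives 60.5963 m.

60.60 m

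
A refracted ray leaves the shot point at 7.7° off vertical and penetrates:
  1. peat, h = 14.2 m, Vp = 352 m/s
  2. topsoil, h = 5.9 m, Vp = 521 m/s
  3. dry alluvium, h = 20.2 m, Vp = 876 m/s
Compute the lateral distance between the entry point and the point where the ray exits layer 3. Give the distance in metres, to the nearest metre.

Ray parameter p = sin 7.7° / 352 m/s = 3.8064e-04 s/m.
Layer 1: θ = 7.70°; offset = 14.2·tan 7.70° = 1.920 m.
Layer 2: sin θ = p·521 = 0.1983 → θ = 11.44°; offset = 5.9·tan 11.44° = 1.194 m.
Layer 3: sin θ = p·876 = 0.3334 → θ = 19.48°; offset = 20.2·tan 19.48° = 7.144 m.
Total horizontal offset = 10.258 m.

10 m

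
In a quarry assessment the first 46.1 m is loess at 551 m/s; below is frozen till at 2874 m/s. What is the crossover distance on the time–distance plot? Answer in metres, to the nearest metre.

θ_c = arcsin(551/2874) = 11.05°, so cos θ_c = 0.9814 and tᵢ = 2h cos θ_c/V₁ = 0.1642 s.
At crossover x/V₁ = x/V₂ + tᵢ ⇒ x = tᵢ/(1/V₁ − 1/V₂) = 0.16423/(1.8149e-03 − 3.4795e-04) = 111.95 m.

112 m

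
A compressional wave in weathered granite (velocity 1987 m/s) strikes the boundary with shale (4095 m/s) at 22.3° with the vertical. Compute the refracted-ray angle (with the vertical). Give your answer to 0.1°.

51.4°

sin θ₁/V₁ = sin θ₂/V₂ ⇒ sin θ₂ = 4095·sin 22.3°/1987 = 4095·0.3795/1987 = 0.7820.
θ₂ = arcsin 0.7820 = 51.45° from the normal.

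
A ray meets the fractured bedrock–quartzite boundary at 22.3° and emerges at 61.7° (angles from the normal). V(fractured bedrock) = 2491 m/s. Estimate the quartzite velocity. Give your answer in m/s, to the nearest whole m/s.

5780 m/s

sin 22.3° = 0.3795; sin 61.7° = 0.8805.
V₂ = V₁·(sin θ₂/sin θ₁) = 2491·(0.8805/0.3795) = 5780.03 m/s.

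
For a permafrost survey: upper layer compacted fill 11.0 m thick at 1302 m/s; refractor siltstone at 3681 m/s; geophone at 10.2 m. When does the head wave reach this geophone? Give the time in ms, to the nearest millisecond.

θ_c = arcsin(V₁/V₂) = arcsin(1302/3681) = 20.71°, cos θ_c = 0.9354.
Intercept time tᵢ = 2h cos θ_c / V₁ = 2·11.0·0.9354/1302 = 0.01580 s.
t = x/V₂ + tᵢ = 10.2/3681 + 0.01580 = 0.01858 s.

19 ms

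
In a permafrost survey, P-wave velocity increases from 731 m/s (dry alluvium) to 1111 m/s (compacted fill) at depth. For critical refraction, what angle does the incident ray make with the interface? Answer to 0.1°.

48.9°

At critical incidence the refracted ray runs along the interface (θ₂ = 90°), so sin θ_c = V₁/V₂.
θ_c = arcsin(731/1111) = arcsin 0.6580 = 41.14°.
Measured from the interface: 90° − 41.14° = 48.86°.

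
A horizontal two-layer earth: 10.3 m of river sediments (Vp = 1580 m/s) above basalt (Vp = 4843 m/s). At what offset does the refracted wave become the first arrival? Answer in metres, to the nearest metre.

x_cross = 2h·√((V₂+V₁)/(V₂−V₁)).
(V₂+V₁)/(V₂−V₁) = (4843+1580)/(4843−1580) = 1.9684; √ = 1.4030.
x_cross = 2·10.3·1.4030 = 28.90 m.

29 m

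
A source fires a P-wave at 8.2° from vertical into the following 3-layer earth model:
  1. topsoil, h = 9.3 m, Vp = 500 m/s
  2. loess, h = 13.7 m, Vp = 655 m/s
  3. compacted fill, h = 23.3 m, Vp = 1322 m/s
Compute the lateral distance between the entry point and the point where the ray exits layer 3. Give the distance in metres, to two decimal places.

Apply Snell's law at each interface; in layer i the horizontal offset is hᵢ·tan θᵢ.
Layer 1: θ = 8.20°; offset = 9.3·tan 8.20° = 1.3402 m.
Layer 2: sin θ = 655·sin 8.2°/500 = 0.1868, θ = 10.77°; offset = 13.7·tan 10.77° = 2.6056 m.
Layer 3: sin θ = 1322·sin 8.2°/500 = 0.3771, θ = 22.15°; offset = 23.3·tan 22.15° = 9.4871 m.
Total horizontal offset = 13.4329 m.

13.43 m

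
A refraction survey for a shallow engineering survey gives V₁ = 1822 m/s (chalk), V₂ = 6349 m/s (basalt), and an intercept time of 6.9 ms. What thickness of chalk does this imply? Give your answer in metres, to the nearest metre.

7 m

h = tᵢ·V₁·V₂ / (2·√(V₂²−V₁²)).
√(V₂²−V₁²) = √(6349² − 1822²) = 6082.0 m/s.
h = 0.0069 s × 1822 × 6349 / (2 × 6082.0) = 6.56 m.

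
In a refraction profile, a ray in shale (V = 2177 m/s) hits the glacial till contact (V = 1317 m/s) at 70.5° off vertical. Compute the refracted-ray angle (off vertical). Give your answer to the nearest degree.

35°

sin θ₁/V₁ = sin θ₂/V₂ ⇒ sin θ₂ = 1317·sin 70.5°/2177 = 1317·0.9426/2177 = 0.5703.
θ₂ = arcsin 0.5703 = 34.77° from the normal.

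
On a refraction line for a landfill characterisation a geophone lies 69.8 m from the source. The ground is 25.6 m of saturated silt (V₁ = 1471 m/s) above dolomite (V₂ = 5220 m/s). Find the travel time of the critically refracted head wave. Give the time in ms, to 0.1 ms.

θ_c = arcsin(V₁/V₂) = arcsin(1471/5220) = 16.37°, cos θ_c = 0.9595.
Intercept time tᵢ = 2h cos θ_c / V₁ = 2·25.6·0.9595/1471 = 0.03340 s.
t = x/V₂ + tᵢ = 69.8/5220 + 0.03340 = 0.04677 s.

46.8 ms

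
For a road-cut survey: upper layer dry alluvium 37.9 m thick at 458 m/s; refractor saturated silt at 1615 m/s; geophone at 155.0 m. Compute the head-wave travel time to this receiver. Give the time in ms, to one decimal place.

254.7 ms

θ_c = arcsin(V₁/V₂) = arcsin(458/1615) = 16.47°, cos θ_c = 0.9589.
Intercept time tᵢ = 2h cos θ_c / V₁ = 2·37.9·0.9589/458 = 0.15871 s.
t = x/V₂ + tᵢ = 155.0/1615 + 0.15871 = 0.25468 s.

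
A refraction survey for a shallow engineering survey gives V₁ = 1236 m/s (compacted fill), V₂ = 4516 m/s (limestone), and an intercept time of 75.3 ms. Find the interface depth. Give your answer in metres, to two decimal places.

θ_c = arcsin(1236/4516) = 15.88°; cos θ_c = 0.9618.
tᵢ = 2h cos θ_c/V₁ ⇒ h = tᵢ·V₁/(2 cos θ_c) = 0.0753·1236/(2·0.9618) = 48.38 m.

48.38 m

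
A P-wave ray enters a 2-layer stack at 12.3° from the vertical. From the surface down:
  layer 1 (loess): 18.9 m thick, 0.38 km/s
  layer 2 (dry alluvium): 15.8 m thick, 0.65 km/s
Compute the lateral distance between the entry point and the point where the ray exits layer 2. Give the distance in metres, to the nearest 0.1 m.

10.3 m

p = sin θ₁/V₁ = sin 12.3°/0.38 = 5.6061e-01 s/km is conserved through the stack.
Layer 1: θ = 12.30°; offset = 18.9·tan 12.30° = 4.121 m.
Layer 2: sin θ = p·0.65 = 0.3644 → θ = 21.37°; offset = 15.8·tan 21.37° = 6.183 m.
Total horizontal offset = 10.303 m.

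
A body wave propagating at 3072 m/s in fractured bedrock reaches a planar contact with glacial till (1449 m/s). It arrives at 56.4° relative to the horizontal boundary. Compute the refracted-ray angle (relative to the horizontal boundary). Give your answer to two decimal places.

74.87°

Angle from the normal: 90° − 56.4° = 33.6°.
sin θ₁/V₁ = sin θ₂/V₂ ⇒ sin θ₂ = 1449·sin 33.6°/3072 = 1449·0.5534/3072 = 0.2610.
θ₂ = arcsin 0.2610 = 15.13° from the normal.
From the interface: 90° − 15.13° = 74.87°.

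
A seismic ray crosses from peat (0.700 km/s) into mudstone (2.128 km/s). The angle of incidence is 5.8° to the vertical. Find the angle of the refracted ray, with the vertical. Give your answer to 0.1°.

sin θ₁/V₁ = sin θ₂/V₂ ⇒ sin θ₂ = 2.128·sin 5.8°/0.700 = 2.128·0.1011/0.700 = 0.3072.
θ₂ = arcsin 0.3072 = 17.89° from the normal.

17.9°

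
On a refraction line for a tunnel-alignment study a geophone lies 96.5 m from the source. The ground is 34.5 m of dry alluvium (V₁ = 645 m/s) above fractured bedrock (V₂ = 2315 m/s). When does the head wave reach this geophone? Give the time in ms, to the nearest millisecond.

144 ms

θ_c = arcsin(V₁/V₂) = arcsin(645/2315) = 16.18°, cos θ_c = 0.9604.
Intercept time tᵢ = 2h cos θ_c / V₁ = 2·34.5·0.9604/645 = 0.10274 s.
t = x/V₂ + tᵢ = 96.5/2315 + 0.10274 = 0.14443 s.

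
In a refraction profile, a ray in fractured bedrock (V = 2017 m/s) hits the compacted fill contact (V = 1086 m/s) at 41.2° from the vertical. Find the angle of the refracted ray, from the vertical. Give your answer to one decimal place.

20.8°

sin θ₁/V₁ = sin θ₂/V₂ ⇒ sin θ₂ = 1086·sin 41.2°/2017 = 1086·0.6587/2017 = 0.3547.
θ₂ = sin⁻¹(0.3547) = 20.77° (from vertical).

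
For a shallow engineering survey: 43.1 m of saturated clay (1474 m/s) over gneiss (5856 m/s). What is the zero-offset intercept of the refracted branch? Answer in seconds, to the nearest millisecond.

tᵢ = 2h·√(V₂²−V₁²)/(V₁V₂).
√(V₂²−V₁²) = √(5856²−1474²) = 5667.5 m/s.
tᵢ = 2·43.1·5667.5/(1474·5856) = 0.05660 s.

0.057 s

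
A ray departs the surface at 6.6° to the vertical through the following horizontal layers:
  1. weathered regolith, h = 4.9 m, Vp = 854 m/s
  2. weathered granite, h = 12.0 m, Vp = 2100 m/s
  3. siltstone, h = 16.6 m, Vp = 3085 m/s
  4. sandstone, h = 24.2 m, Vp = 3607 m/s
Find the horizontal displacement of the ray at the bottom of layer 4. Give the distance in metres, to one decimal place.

25.1 m

Ray parameter p = sin 6.6° / 854 m/s = 1.3459e-04 s/m.
Layer 1: θ = 6.60°; offset = 4.9·tan 6.60° = 0.567 m.
Layer 2: sin θ = p·2100 = 0.2826 → θ = 16.42°; offset = 12.0·tan 16.42° = 3.536 m.
Layer 3: sin θ = p·3085 = 0.4152 → θ = 24.53°; offset = 16.6·tan 24.53° = 7.576 m.
Layer 4: sin θ = p·3607 = 0.4855 → θ = 29.04°; offset = 24.2·tan 29.04° = 13.438 m.
Summing the layer offsets gives 25.117 m.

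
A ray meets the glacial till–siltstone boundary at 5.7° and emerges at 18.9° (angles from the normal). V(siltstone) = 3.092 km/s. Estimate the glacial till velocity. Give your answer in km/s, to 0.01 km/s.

0.95 km/s

Snell's law: sin 5.7°/V₁ = sin 18.9°/V₂.
V₁ = V₂·sin 5.7°/sin 18.9° = 3.092 × 0.3066 = 0.95 km/s.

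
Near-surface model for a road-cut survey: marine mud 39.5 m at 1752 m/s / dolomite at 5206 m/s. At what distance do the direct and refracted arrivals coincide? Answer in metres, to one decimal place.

112.1 m

θ_c = arcsin(1752/5206) = 19.67°, so cos θ_c = 0.9417 and tᵢ = 2h cos θ_c/V₁ = 0.0425 s.
At crossover x/V₁ = x/V₂ + tᵢ ⇒ x = tᵢ/(1/V₁ − 1/V₂) = 0.04246/(5.7078e-04 − 1.9209e-04) = 112.13 m.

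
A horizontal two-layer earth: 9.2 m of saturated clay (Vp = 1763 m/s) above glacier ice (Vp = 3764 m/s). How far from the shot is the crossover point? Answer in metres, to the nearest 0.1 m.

x_cross = 2h·√((V₂+V₁)/(V₂−V₁)).
(V₂+V₁)/(V₂−V₁) = (3764+1763)/(3764−1763) = 2.7621; √ = 1.6620.
x_cross = 2·9.2·1.6620 = 30.58 m.

30.6 m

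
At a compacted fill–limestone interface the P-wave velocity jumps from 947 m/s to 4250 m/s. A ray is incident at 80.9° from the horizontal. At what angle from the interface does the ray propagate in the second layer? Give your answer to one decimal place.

Angle from the normal: 90° − 80.9° = 9.1°.
sin θ₁/V₁ = sin θ₂/V₂ ⇒ sin θ₂ = 4250·sin 9.1°/947 = 4250·0.1582/947 = 0.7098.
θ₂ = sin⁻¹(0.7098) = 45.22° (from vertical).
From the interface: 90° − 45.22° = 44.78°.

44.8°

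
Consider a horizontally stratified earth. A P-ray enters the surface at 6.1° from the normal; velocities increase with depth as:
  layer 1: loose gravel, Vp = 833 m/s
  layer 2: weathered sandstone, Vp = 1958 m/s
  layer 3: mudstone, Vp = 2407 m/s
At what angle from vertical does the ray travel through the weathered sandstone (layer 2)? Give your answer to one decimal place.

14.5°

Snell's law across each interface conserves sin θ / V, so sin θ_2 = V_2·sin θ₁/V₁.
sin θ_2 = 1958 × sin 6.1° / 833 = 0.2498.
θ_2 = arcsin 0.2498 = 14.46°.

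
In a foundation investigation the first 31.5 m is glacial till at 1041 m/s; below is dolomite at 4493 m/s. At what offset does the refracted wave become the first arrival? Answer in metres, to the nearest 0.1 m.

79.8 m

θ_c = arcsin(1041/4493) = 13.40°, so cos θ_c = 0.9728 and tᵢ = 2h cos θ_c/V₁ = 0.0589 s.
At crossover x/V₁ = x/V₂ + tᵢ ⇒ x = tᵢ/(1/V₁ − 1/V₂) = 0.05887/(9.6061e-04 − 2.2257e-04) = 79.77 m.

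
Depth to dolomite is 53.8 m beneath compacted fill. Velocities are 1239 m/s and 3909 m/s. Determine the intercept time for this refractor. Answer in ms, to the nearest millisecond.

82 ms

θ_c = arcsin(V₁/V₂) = arcsin(1239/3909) = 18.48°; cos θ_c = 0.9484.
tᵢ = 2h·cos θ_c / V₁ = 2·53.8·0.9484 / 1239 = 0.08237 s.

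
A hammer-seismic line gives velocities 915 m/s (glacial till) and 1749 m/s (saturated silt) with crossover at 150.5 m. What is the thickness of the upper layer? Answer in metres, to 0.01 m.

h = (x_cross/2)·√((V₂−V₁)/(V₂+V₁)).
(V₂−V₁)/(V₂+V₁) = (1749−915)/(1749+915) = 0.3131; √ = 0.5595.
h = (150.5/2)·0.5595 = 42.10 m.

42.10 m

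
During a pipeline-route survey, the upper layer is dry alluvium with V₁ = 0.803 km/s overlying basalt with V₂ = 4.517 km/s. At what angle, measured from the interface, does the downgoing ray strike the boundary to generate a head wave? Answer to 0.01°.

79.76°

Critical incidence: sin θ_c = V₁/V₂ = 0.803/4.517 = 0.1778.
θ_c = arcsin 0.1778 = 10.24°.
Measured from the interface: 90° − 10.24° = 79.76°.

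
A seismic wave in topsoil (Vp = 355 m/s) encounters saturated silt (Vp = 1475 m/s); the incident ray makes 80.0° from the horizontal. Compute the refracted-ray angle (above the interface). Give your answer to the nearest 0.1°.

Angle from the normal: 90° − 80.0° = 10.0°.
sin θ₁/V₁ = sin θ₂/V₂ ⇒ sin θ₂ = 1475·sin 10.0°/355 = 1475·0.1736/355 = 0.7215.
θ₂ = arcsin 0.7215 = 46.18° from the normal.
From the interface: 90° − 46.18° = 43.82°.

43.8°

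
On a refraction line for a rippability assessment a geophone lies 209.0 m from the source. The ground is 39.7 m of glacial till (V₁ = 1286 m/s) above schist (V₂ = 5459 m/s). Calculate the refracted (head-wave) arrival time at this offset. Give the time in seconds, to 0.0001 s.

0.0983 s

θ_c = arcsin(V₁/V₂) = arcsin(1286/5459) = 13.63°, cos θ_c = 0.9719.
Intercept time tᵢ = 2h cos θ_c / V₁ = 2·39.7·0.9719/1286 = 0.06000 s.
t = x/V₂ + tᵢ = 209.0/5459 + 0.06000 = 0.09829 s.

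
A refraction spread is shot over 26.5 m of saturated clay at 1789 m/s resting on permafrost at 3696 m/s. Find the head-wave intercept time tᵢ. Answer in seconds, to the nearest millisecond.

0.026 s

tᵢ = 2h·√(V₂²−V₁²)/(V₁V₂).
√(V₂²−V₁²) = √(3696²−1789²) = 3234.2 m/s.
tᵢ = 2·26.5·3234.2/(1789·3696) = 0.02592 s.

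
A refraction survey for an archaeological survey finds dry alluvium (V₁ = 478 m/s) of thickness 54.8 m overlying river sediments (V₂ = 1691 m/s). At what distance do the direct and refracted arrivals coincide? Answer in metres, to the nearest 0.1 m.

146.6 m

θ_c = arcsin(478/1691) = 16.42°, so cos θ_c = 0.9592 and tᵢ = 2h cos θ_c/V₁ = 0.2199 s.
At crossover x/V₁ = x/V₂ + tᵢ ⇒ x = tᵢ/(1/V₁ − 1/V₂) = 0.21994/(2.0921e-03 − 5.9137e-04) = 146.56 m.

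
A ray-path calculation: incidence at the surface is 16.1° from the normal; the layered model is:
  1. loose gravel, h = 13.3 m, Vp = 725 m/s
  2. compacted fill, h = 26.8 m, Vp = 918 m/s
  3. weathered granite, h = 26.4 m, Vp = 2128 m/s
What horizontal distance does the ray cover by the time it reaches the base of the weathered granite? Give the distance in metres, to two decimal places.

50.88 m

Ray parameter p = sin 16.1° / 725 m/s = 3.8250e-04 s/m.
Layer 1: θ = 16.10°; offset = 13.3·tan 16.10° = 3.8388 m.
Layer 2: sin θ = p·918 = 0.3511 → θ = 20.56°; offset = 26.8·tan 20.56° = 10.0505 m.
Layer 3: sin θ = p·2128 = 0.8140 → θ = 54.49°; offset = 26.4·tan 54.49° = 36.9913 m.
Total horizontal offset = 50.8806 m.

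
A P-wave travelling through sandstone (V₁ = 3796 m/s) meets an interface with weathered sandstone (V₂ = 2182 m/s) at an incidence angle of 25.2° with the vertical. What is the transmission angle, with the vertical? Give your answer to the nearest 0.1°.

Snell's law: sin θ₂ = (V₂/V₁)·sin θ₁ = (2182/3796)·sin 25.2° = 0.2447.
θ₂ = arcsin 0.2447 = 14.17° from the normal.

14.2°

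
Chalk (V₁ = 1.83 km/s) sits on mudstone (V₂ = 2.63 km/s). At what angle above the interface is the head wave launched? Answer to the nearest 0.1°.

Critical incidence: sin θ_c = V₁/V₂ = 1.83/2.63 = 0.6958.
θ_c = arcsin 0.6958 = 44.09°.
Measured from the interface: 90° − 44.09° = 45.91°.

45.9°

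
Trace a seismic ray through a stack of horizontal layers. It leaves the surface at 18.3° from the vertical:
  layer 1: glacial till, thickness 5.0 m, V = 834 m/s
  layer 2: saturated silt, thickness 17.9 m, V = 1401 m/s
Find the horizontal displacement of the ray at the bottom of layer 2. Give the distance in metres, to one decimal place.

12.8 m

p = sin θ₁/V₁ = sin 18.3°/834 = 3.7649e-04 s/m is conserved through the stack.
Layer 1: θ = 18.30°; offset = 5.0·tan 18.30° = 1.654 m.
Layer 2: sin θ = p·1401 = 0.5275 → θ = 31.83°; offset = 17.9·tan 31.83° = 11.113 m.
Summing the layer offsets gives 12.767 m.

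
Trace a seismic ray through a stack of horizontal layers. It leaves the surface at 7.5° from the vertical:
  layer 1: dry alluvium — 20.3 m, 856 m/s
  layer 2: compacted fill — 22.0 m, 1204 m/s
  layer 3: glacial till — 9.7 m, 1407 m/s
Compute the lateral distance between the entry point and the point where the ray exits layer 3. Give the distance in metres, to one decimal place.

8.9 m

Apply Snell's law at each interface; in layer i the horizontal offset is hᵢ·tan θᵢ.
Layer 1: θ = 7.50°; offset = 20.3·tan 7.50° = 2.673 m.
Layer 2: sin θ = 1204·sin 7.5°/856 = 0.1836, θ = 10.58°; offset = 22.0·tan 10.58° = 4.109 m.
Layer 3: sin θ = 1407·sin 7.5°/856 = 0.2145, θ = 12.39°; offset = 9.7·tan 12.39° = 2.131 m.
Summing the layer offsets gives 8.912 m.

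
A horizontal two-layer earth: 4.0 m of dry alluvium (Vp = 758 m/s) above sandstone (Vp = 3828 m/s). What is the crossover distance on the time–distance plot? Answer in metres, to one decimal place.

θ_c = arcsin(758/3828) = 11.42°, so cos θ_c = 0.9802 and tᵢ = 2h cos θ_c/V₁ = 0.0103 s.
At crossover x/V₁ = x/V₂ + tᵢ ⇒ x = tᵢ/(1/V₁ − 1/V₂) = 0.01035/(1.3193e-03 − 2.6123e-04) = 9.78 m.

9.8 m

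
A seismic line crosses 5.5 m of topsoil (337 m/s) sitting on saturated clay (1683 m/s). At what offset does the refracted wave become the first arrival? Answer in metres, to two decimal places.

θ_c = arcsin(337/1683) = 11.55°, so cos θ_c = 0.9797 and tᵢ = 2h cos θ_c/V₁ = 0.0320 s.
At crossover x/V₁ = x/V₂ + tᵢ ⇒ x = tᵢ/(1/V₁ − 1/V₂) = 0.03198/(2.9674e-03 − 5.9418e-04) = 13.48 m.

13.48 m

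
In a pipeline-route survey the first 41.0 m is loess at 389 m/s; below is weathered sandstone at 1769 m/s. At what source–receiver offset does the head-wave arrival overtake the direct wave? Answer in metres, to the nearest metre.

103 m

θ_c = arcsin(389/1769) = 12.70°, so cos θ_c = 0.9755 and tᵢ = 2h cos θ_c/V₁ = 0.2056 s.
At crossover x/V₁ = x/V₂ + tᵢ ⇒ x = tᵢ/(1/V₁ − 1/V₂) = 0.20564/(2.5707e-03 − 5.6529e-04) = 102.54 m.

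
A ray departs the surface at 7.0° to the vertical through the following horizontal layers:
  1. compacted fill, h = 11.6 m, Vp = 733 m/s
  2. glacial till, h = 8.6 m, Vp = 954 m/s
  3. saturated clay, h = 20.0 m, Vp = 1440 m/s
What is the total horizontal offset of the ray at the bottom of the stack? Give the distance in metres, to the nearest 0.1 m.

Apply Snell's law at each interface; in layer i the horizontal offset is hᵢ·tan θᵢ.
Layer 1: θ = 7.00°; offset = 11.6·tan 7.00° = 1.424 m.
Layer 2: sin θ = 954·sin 7.0°/733 = 0.1586, θ = 9.13°; offset = 8.6·tan 9.13° = 1.382 m.
Layer 3: sin θ = 1440·sin 7.0°/733 = 0.2394, θ = 13.85°; offset = 20.0·tan 13.85° = 4.932 m.
Σ offsets = 7.738 m.

7.7 m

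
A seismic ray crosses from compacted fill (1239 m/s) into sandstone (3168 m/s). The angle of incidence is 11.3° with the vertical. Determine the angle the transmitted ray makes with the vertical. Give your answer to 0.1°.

30.1°

sin θ₁/V₁ = sin θ₂/V₂ ⇒ sin θ₂ = 3168·sin 11.3°/1239 = 3168·0.1959/1239 = 0.5010.
θ₂ = sin⁻¹(0.5010) = 30.07° (from vertical).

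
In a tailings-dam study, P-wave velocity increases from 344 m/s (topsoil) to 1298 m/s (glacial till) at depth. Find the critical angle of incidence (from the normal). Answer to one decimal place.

15.4°

Critical incidence: sin θ_c = V₁/V₂ = 344/1298 = 0.2650.
θ_c = arcsin 0.2650 = 15.37°.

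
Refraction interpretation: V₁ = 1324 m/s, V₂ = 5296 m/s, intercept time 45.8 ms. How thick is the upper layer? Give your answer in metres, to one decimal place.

h = tᵢ·V₁·V₂ / (2·√(V₂²−V₁²)).
√(V₂²−V₁²) = √(5296² − 1324²) = 5127.8 m/s.
h = 0.0458 s × 1324 × 5296 / (2 × 5127.8) = 31.31 m.

31.3 m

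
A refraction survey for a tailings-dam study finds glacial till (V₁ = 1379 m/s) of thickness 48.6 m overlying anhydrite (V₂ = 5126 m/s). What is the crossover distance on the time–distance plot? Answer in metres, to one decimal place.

x_cross = 2h·√((V₂+V₁)/(V₂−V₁)).
(V₂+V₁)/(V₂−V₁) = (5126+1379)/(5126−1379) = 1.7361; √ = 1.3176.
x_cross = 2·48.6·1.3176 = 128.07 m.

128.1 m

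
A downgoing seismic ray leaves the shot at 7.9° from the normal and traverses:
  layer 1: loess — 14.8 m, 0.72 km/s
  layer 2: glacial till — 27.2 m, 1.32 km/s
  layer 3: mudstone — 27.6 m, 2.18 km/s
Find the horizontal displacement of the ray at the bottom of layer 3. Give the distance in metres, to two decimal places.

Ray parameter p = sin 7.9° / 0.72 km/s = 1.9090e-01 s/km.
Layer 1: θ = 7.90°; offset = 14.8·tan 7.90° = 2.0537 m.
Layer 2: sin θ = p·1.32 = 0.2520 → θ = 14.59°; offset = 27.2·tan 14.59° = 7.0824 m.
Layer 3: sin θ = p·2.18 = 0.4162 → θ = 24.59°; offset = 27.6·tan 24.59° = 12.6315 m.
Summing the layer offsets gives 21.7676 m.

21.77 m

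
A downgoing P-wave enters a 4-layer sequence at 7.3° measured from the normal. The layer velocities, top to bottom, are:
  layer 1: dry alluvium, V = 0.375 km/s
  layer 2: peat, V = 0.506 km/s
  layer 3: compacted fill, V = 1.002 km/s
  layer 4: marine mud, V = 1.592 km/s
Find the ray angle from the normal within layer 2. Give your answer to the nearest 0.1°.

Ray parameter p = sin 7.3° / 0.375 = 3.3884e-01 s/km.
sin θ_2 = p·V_2 = 3.3884e-01 × 0.506 = 0.1715.
θ_2 = arcsin 0.1715 = 9.87°.

9.9°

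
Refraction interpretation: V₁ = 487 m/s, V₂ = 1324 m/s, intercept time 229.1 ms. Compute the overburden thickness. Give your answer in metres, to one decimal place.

h = tᵢ·V₁·V₂ / (2·√(V₂²−V₁²)).
√(V₂²−V₁²) = √(1324² − 487²) = 1231.2 m/s.
h = 0.2291 s × 487 × 1324 / (2 × 1231.2) = 59.99 m.

60.0 m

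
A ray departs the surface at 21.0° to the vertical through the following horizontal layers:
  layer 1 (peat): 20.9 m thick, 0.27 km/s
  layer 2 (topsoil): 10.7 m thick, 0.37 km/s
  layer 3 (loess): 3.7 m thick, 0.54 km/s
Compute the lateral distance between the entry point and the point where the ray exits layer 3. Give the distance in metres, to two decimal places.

17.86 m

Apply Snell's law at each interface; in layer i the horizontal offset is hᵢ·tan θᵢ.
Layer 1: θ = 21.00°; offset = 20.9·tan 21.00° = 8.0228 m.
Layer 2: sin θ = 0.37·sin 21.0°/0.27 = 0.4911, θ = 29.41°; offset = 10.7·tan 29.41° = 6.0323 m.
Layer 3: sin θ = 0.54·sin 21.0°/0.27 = 0.7167, θ = 45.79°; offset = 3.7·tan 45.79° = 3.8029 m.
Σ offsets = 17.8579 m.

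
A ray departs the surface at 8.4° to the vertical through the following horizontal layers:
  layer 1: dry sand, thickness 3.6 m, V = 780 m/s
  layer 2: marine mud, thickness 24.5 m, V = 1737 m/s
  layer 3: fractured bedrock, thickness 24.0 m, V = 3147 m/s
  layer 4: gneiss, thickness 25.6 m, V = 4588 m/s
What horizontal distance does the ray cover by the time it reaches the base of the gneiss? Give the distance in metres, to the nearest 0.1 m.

69.5 m

p = sin θ₁/V₁ = sin 8.4°/780 = 1.8729e-04 s/m is conserved through the stack.
Layer 1: θ = 8.40°; offset = 3.6·tan 8.40° = 0.532 m.
Layer 2: sin θ = p·1737 = 0.3253 → θ = 18.98°; offset = 24.5·tan 18.98° = 8.429 m.
Layer 3: sin θ = p·3147 = 0.5894 → θ = 36.11°; offset = 24.0·tan 36.11° = 17.510 m.
Layer 4: sin θ = p·4588 = 0.8593 → θ = 59.23°; offset = 25.6·tan 59.23° = 43.003 m.
Summing the layer offsets gives 69.473 m.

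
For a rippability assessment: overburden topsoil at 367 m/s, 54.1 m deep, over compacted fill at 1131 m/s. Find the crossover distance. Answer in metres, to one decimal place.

θ_c = arcsin(367/1131) = 18.93°, so cos θ_c = 0.9459 and tᵢ = 2h cos θ_c/V₁ = 0.2789 s.
At crossover x/V₁ = x/V₂ + tᵢ ⇒ x = tᵢ/(1/V₁ − 1/V₂) = 0.27887/(2.7248e-03 − 8.8417e-04) = 151.51 m.

151.5 m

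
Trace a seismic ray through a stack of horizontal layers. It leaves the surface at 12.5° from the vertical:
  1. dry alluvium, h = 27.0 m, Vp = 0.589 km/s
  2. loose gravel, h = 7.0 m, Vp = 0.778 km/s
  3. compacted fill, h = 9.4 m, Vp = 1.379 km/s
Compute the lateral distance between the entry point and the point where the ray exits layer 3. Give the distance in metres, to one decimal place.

Apply Snell's law at each interface; in layer i the horizontal offset is hᵢ·tan θᵢ.
Layer 1: θ = 12.50°; offset = 27.0·tan 12.50° = 5.986 m.
Layer 2: sin θ = 0.778·sin 12.5°/0.589 = 0.2859, θ = 16.61°; offset = 7.0·tan 16.61° = 2.088 m.
Layer 3: sin θ = 1.379·sin 12.5°/0.589 = 0.5067, θ = 30.45°; offset = 9.4·tan 30.45° = 5.525 m.
Σ offsets = 13.599 m.

13.6 m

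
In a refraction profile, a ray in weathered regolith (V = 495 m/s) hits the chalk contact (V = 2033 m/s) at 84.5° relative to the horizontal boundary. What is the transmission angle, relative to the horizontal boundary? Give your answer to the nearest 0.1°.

Convert to the normal: θ₁ = 90° − 84.5° = 5.5°.
Snell's law: sin θ₂ = (V₂/V₁)·sin θ₁ = (2033/495)·sin 5.5° = 0.3936.
θ₂ = arcsin 0.3936 = 23.18° from the normal.
From the interface: 90° − 23.18° = 66.82°.

66.8°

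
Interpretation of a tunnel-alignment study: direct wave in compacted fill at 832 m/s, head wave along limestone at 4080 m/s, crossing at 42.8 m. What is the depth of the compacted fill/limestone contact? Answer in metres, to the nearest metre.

17 m

h = (x_cross/2)·√((V₂−V₁)/(V₂+V₁)).
(V₂−V₁)/(V₂+V₁) = (4080−832)/(4080+832) = 0.6612; √ = 0.8132.
h = (42.8/2)·0.8132 = 17.40 m.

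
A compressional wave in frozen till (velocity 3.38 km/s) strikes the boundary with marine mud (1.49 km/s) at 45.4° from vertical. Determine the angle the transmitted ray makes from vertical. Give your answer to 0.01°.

sin θ₁/V₁ = sin θ₂/V₂ ⇒ sin θ₂ = 1.49·sin 45.4°/3.38 = 1.49·0.7120/3.38 = 0.3139.
θ₂ = arcsin 0.3139 = 18.29° from the normal.

18.29°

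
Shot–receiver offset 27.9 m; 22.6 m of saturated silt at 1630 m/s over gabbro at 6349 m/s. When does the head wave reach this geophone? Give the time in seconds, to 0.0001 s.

0.0312 s

t = x/V₂ + 2h·√(V₂²−V₁²)/(V₁V₂).
√(V₂²−V₁²) = √(6349²−1630²) = 6136.2 m/s; delay term = 2·22.6·6136.2/(1630·6349) = 0.02680 s.
t = 27.9/6349 + 0.02680 = 0.03120 s.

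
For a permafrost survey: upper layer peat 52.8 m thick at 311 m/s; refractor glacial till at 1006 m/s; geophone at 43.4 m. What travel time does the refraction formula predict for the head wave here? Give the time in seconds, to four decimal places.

θ_c = arcsin(V₁/V₂) = arcsin(311/1006) = 18.01°, cos θ_c = 0.9510.
Intercept time tᵢ = 2h cos θ_c / V₁ = 2·52.8·0.9510/311 = 0.32292 s.
t = x/V₂ + tᵢ = 43.4/1006 + 0.32292 = 0.36606 s.

0.3661 s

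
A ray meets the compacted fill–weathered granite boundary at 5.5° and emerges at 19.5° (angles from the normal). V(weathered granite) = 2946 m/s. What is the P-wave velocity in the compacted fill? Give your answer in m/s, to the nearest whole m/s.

846 m/s

Snell's law: sin 5.5°/V₁ = sin 19.5°/V₂.
V₁ = V₂·sin 5.5°/sin 19.5° = 2946 × 0.2871 = 845.88 m/s.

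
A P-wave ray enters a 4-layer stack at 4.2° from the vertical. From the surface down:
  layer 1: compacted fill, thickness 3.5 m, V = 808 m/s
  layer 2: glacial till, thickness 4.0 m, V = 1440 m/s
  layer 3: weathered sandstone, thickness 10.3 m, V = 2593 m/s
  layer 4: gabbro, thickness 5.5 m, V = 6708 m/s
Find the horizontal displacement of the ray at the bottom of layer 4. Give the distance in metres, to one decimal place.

7.5 m

Apply Snell's law at each interface; in layer i the horizontal offset is hᵢ·tan θᵢ.
Layer 1: θ = 4.20°; offset = 3.5·tan 4.20° = 0.257 m.
Layer 2: sin θ = 1440·sin 4.2°/808 = 0.1305, θ = 7.50°; offset = 4.0·tan 7.50° = 0.527 m.
Layer 3: sin θ = 2593·sin 4.2°/808 = 0.2350, θ = 13.59°; offset = 10.3·tan 13.59° = 2.491 m.
Layer 4: sin θ = 6708·sin 4.2°/808 = 0.6080, θ = 37.45°; offset = 5.5·tan 37.45° = 4.212 m.
Summing the layer offsets gives 7.486 m.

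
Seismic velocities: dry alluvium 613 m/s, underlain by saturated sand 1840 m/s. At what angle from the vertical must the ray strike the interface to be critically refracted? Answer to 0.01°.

19.46°

Critical incidence: sin θ_c = V₁/V₂ = 613/1840 = 0.3332.
θ_c = arcsin 0.3332 = 19.46°.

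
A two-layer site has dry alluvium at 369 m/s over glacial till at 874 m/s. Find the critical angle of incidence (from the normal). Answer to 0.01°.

24.97°

At critical incidence the refracted ray runs along the interface (θ₂ = 90°), so sin θ_c = V₁/V₂.
θ_c = arcsin(369/874) = arcsin 0.4222 = 24.97°.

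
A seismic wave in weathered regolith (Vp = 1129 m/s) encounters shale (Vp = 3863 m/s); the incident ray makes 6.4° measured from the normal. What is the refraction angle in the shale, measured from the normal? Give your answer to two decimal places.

sin θ₁/V₁ = sin θ₂/V₂ ⇒ sin θ₂ = 3863·sin 6.4°/1129 = 3863·0.1115/1129 = 0.3814.
θ₂ = sin⁻¹(0.3814) = 22.42° (from vertical).

22.42°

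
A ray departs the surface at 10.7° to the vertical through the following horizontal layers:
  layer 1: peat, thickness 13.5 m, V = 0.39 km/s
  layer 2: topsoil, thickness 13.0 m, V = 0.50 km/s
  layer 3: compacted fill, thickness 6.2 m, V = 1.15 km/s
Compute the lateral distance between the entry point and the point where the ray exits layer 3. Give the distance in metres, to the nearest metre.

10 m

Apply Snell's law at each interface; in layer i the horizontal offset is hᵢ·tan θᵢ.
Layer 1: θ = 10.70°; offset = 13.5·tan 10.70° = 2.551 m.
Layer 2: sin θ = 0.50·sin 10.7°/0.39 = 0.2380, θ = 13.77°; offset = 13.0·tan 13.77° = 3.186 m.
Layer 3: sin θ = 1.15·sin 10.7°/0.39 = 0.5475, θ = 33.19°; offset = 6.2·tan 33.19° = 4.056 m.
Σ offsets = 9.793 m.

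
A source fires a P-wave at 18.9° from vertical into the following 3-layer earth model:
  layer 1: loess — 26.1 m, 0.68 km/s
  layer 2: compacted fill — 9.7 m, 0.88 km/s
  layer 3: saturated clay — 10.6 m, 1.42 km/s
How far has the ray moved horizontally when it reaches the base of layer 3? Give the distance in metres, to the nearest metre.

Apply Snell's law at each interface; in layer i the horizontal offset is hᵢ·tan θᵢ.
Layer 1: θ = 18.90°; offset = 26.1·tan 18.90° = 8.936 m.
Layer 2: sin θ = 0.88·sin 18.9°/0.68 = 0.4192, θ = 24.78°; offset = 9.7·tan 24.78° = 4.479 m.
Layer 3: sin θ = 1.42·sin 18.9°/0.68 = 0.6764, θ = 42.56°; offset = 10.6·tan 42.56° = 9.735 m.
Summing the layer offsets gives 23.150 m.

23 m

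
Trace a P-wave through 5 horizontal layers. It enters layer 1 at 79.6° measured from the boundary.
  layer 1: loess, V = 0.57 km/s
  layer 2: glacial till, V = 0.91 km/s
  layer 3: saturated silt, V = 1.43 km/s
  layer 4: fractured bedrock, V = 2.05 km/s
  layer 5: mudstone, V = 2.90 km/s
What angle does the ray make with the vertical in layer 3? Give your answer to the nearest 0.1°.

From the normal: θ₁ = 90° − 79.6° = 10.4°.
Ray parameter p = sin 10.4° / 0.57 = 3.1670e-01 s/km.
sin θ_3 = p·V_3 = 3.1670e-01 × 1.43 = 0.4529.
θ_3 = 26.93° from the vertical.

26.9°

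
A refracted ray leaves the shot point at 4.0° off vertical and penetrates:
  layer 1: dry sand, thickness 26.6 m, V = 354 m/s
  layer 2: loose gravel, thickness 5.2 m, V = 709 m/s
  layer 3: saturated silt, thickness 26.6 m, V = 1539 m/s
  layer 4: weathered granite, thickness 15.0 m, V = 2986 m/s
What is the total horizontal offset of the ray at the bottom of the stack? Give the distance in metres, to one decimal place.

p = sin θ₁/V₁ = sin 4.0°/354 = 1.9705e-04 s/m is conserved through the stack.
Layer 1: θ = 4.00°; offset = 26.6·tan 4.00° = 1.860 m.
Layer 2: sin θ = p·709 = 0.1397 → θ = 8.03°; offset = 5.2·tan 8.03° = 0.734 m.
Layer 3: sin θ = p·1539 = 0.3033 → θ = 17.65°; offset = 26.6·tan 17.65° = 8.465 m.
Layer 4: sin θ = p·2986 = 0.5884 → θ = 36.04°; offset = 15.0·tan 36.04° = 10.916 m.
Σ offsets = 21.975 m.

22.0 m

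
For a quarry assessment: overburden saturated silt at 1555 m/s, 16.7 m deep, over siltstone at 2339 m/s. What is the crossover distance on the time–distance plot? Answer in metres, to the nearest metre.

74 m

θ_c = arcsin(1555/2339) = 41.67°, so cos θ_c = 0.7470 and tᵢ = 2h cos θ_c/V₁ = 0.0160 s.
At crossover x/V₁ = x/V₂ + tᵢ ⇒ x = tᵢ/(1/V₁ − 1/V₂) = 0.01605/(6.4309e-04 − 4.2753e-04) = 74.44 m.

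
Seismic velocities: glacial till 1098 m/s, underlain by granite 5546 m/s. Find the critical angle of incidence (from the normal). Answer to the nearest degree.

Critical incidence: sin θ_c = V₁/V₂ = 1098/5546 = 0.1980.
θ_c = arcsin 0.1980 = 11.42°.

11°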